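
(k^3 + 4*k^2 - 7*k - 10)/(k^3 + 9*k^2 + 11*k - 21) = (k^3 + 4*k^2 - 7*k - 10)/(k^3 + 9*k^2 + 11*k - 21)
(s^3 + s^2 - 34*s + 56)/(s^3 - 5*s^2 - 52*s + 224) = (s - 2)/(s - 8)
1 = 1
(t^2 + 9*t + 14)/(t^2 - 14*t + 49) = (t^2 + 9*t + 14)/(t^2 - 14*t + 49)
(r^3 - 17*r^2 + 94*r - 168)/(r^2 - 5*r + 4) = (r^2 - 13*r + 42)/(r - 1)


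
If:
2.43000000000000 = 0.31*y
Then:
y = 7.84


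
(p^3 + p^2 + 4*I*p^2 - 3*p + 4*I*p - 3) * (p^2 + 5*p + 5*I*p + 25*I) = p^5 + 6*p^4 + 9*I*p^4 - 18*p^3 + 54*I*p^3 - 138*p^2 + 30*I*p^2 - 115*p - 90*I*p - 75*I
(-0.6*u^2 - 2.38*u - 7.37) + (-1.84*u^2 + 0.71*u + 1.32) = -2.44*u^2 - 1.67*u - 6.05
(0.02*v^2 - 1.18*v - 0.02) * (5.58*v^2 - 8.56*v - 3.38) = 0.1116*v^4 - 6.7556*v^3 + 9.9216*v^2 + 4.1596*v + 0.0676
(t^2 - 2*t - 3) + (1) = t^2 - 2*t - 2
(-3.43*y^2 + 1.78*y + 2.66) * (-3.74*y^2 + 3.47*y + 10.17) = 12.8282*y^4 - 18.5593*y^3 - 38.6549*y^2 + 27.3328*y + 27.0522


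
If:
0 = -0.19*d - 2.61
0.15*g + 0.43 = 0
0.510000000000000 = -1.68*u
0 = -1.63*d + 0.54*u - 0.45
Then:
No Solution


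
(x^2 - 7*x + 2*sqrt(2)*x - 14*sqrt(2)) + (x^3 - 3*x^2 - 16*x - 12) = x^3 - 2*x^2 - 23*x + 2*sqrt(2)*x - 14*sqrt(2) - 12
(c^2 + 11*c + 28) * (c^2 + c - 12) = c^4 + 12*c^3 + 27*c^2 - 104*c - 336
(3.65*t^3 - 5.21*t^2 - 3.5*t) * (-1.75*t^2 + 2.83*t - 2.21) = -6.3875*t^5 + 19.447*t^4 - 16.6858*t^3 + 1.6091*t^2 + 7.735*t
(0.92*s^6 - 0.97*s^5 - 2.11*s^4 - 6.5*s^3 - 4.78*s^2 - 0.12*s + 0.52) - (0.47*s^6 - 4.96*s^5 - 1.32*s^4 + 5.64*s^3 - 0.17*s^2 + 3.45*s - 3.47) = 0.45*s^6 + 3.99*s^5 - 0.79*s^4 - 12.14*s^3 - 4.61*s^2 - 3.57*s + 3.99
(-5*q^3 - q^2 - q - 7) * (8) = -40*q^3 - 8*q^2 - 8*q - 56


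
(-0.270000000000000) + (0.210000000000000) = -0.0600000000000000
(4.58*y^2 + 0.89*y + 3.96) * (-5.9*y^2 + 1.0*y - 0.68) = -27.022*y^4 - 0.671*y^3 - 25.5884*y^2 + 3.3548*y - 2.6928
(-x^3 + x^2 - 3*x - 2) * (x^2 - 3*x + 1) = -x^5 + 4*x^4 - 7*x^3 + 8*x^2 + 3*x - 2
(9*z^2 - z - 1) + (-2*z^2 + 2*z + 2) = 7*z^2 + z + 1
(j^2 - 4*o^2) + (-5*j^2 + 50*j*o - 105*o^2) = -4*j^2 + 50*j*o - 109*o^2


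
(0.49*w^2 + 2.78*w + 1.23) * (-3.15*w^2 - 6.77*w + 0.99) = -1.5435*w^4 - 12.0743*w^3 - 22.21*w^2 - 5.5749*w + 1.2177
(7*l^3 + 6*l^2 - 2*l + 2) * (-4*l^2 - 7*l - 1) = -28*l^5 - 73*l^4 - 41*l^3 - 12*l - 2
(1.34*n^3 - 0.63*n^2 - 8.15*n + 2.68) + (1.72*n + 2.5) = 1.34*n^3 - 0.63*n^2 - 6.43*n + 5.18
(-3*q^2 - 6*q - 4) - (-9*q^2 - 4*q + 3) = 6*q^2 - 2*q - 7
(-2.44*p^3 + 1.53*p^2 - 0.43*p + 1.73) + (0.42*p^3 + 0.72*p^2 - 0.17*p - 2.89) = -2.02*p^3 + 2.25*p^2 - 0.6*p - 1.16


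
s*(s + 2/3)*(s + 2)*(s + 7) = s^4 + 29*s^3/3 + 20*s^2 + 28*s/3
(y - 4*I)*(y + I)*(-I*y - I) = -I*y^3 - 3*y^2 - I*y^2 - 3*y - 4*I*y - 4*I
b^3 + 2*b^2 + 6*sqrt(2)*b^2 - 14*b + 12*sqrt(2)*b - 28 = (b + 2)*(b - sqrt(2))*(b + 7*sqrt(2))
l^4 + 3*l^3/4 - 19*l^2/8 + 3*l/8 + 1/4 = (l - 1)*(l - 1/2)*(l + 1/4)*(l + 2)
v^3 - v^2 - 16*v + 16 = (v - 4)*(v - 1)*(v + 4)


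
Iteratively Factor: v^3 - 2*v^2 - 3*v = (v + 1)*(v^2 - 3*v) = (v - 3)*(v + 1)*(v)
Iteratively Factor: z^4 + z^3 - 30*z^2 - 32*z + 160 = (z - 2)*(z^3 + 3*z^2 - 24*z - 80) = (z - 5)*(z - 2)*(z^2 + 8*z + 16) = (z - 5)*(z - 2)*(z + 4)*(z + 4)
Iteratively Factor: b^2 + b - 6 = (b - 2)*(b + 3)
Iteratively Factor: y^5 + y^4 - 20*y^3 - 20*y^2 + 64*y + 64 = (y - 2)*(y^4 + 3*y^3 - 14*y^2 - 48*y - 32) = (y - 4)*(y - 2)*(y^3 + 7*y^2 + 14*y + 8) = (y - 4)*(y - 2)*(y + 1)*(y^2 + 6*y + 8) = (y - 4)*(y - 2)*(y + 1)*(y + 4)*(y + 2)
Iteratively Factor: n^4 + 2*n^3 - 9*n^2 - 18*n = (n)*(n^3 + 2*n^2 - 9*n - 18) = n*(n + 2)*(n^2 - 9) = n*(n - 3)*(n + 2)*(n + 3)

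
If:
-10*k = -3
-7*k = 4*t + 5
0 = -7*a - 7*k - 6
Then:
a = -81/70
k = 3/10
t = -71/40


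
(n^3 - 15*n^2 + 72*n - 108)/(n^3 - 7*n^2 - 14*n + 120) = (n^2 - 9*n + 18)/(n^2 - n - 20)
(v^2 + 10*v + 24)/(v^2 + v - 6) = (v^2 + 10*v + 24)/(v^2 + v - 6)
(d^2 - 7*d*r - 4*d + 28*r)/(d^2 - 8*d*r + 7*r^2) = (4 - d)/(-d + r)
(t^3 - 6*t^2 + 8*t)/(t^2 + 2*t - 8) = t*(t - 4)/(t + 4)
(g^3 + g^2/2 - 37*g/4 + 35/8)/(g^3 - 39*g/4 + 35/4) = (g - 1/2)/(g - 1)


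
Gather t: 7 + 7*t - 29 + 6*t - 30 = 13*t - 52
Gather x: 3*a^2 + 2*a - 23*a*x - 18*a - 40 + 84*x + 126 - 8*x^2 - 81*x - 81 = 3*a^2 - 16*a - 8*x^2 + x*(3 - 23*a) + 5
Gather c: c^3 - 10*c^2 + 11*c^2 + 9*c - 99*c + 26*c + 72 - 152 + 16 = c^3 + c^2 - 64*c - 64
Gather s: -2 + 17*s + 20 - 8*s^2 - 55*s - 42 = -8*s^2 - 38*s - 24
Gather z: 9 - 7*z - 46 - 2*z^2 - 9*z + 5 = -2*z^2 - 16*z - 32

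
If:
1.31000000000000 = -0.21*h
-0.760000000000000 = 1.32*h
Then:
No Solution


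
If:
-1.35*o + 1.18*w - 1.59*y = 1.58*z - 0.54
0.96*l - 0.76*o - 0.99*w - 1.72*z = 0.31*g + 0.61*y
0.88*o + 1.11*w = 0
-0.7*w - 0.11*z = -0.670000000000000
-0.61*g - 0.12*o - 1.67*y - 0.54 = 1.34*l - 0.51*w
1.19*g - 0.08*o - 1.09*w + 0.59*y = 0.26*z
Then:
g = -134.63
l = -223.48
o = -38.11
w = 30.22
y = 240.14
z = -186.19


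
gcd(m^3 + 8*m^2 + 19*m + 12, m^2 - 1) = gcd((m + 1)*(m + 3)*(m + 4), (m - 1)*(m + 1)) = m + 1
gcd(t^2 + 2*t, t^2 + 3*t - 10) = 1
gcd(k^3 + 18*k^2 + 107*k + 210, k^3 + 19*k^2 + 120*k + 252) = k^2 + 13*k + 42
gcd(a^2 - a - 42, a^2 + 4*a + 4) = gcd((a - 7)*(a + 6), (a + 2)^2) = 1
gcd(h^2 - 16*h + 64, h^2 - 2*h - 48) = h - 8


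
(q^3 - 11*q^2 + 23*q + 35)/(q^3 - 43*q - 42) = (q - 5)/(q + 6)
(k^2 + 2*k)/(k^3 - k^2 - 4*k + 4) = k/(k^2 - 3*k + 2)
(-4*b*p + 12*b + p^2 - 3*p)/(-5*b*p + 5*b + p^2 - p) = (4*b*p - 12*b - p^2 + 3*p)/(5*b*p - 5*b - p^2 + p)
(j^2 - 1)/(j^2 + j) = (j - 1)/j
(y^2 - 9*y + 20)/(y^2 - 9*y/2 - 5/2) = 2*(y - 4)/(2*y + 1)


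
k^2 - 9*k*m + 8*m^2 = (k - 8*m)*(k - m)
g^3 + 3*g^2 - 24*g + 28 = (g - 2)^2*(g + 7)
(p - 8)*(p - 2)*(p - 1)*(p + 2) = p^4 - 9*p^3 + 4*p^2 + 36*p - 32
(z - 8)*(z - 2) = z^2 - 10*z + 16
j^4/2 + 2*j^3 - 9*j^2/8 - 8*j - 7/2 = (j/2 + 1)*(j - 2)*(j + 1/2)*(j + 7/2)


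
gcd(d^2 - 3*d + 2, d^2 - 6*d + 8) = d - 2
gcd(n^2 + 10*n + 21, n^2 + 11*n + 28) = n + 7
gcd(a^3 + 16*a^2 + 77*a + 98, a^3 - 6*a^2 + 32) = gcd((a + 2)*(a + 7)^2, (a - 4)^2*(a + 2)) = a + 2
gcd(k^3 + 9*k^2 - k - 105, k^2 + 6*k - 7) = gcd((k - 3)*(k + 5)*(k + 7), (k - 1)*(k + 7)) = k + 7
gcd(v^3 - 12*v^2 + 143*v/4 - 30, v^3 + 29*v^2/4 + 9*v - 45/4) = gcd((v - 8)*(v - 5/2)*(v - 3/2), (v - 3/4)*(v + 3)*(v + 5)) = 1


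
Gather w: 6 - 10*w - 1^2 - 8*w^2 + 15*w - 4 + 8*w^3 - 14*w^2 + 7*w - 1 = 8*w^3 - 22*w^2 + 12*w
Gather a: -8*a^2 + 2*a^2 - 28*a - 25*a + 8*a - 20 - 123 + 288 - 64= -6*a^2 - 45*a + 81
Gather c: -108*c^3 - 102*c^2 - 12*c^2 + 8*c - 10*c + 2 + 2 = -108*c^3 - 114*c^2 - 2*c + 4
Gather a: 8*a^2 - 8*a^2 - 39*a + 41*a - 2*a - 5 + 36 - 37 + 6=0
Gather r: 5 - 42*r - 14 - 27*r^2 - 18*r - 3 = -27*r^2 - 60*r - 12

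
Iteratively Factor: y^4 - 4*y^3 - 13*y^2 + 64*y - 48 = (y - 3)*(y^3 - y^2 - 16*y + 16) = (y - 4)*(y - 3)*(y^2 + 3*y - 4) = (y - 4)*(y - 3)*(y + 4)*(y - 1)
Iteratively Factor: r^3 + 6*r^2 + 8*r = (r + 4)*(r^2 + 2*r) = r*(r + 4)*(r + 2)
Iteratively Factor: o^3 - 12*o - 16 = (o - 4)*(o^2 + 4*o + 4) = (o - 4)*(o + 2)*(o + 2)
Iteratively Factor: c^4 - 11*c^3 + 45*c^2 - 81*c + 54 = (c - 3)*(c^3 - 8*c^2 + 21*c - 18) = (c - 3)^2*(c^2 - 5*c + 6) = (c - 3)^3*(c - 2)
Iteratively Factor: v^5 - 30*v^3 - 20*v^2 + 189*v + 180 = (v + 1)*(v^4 - v^3 - 29*v^2 + 9*v + 180) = (v + 1)*(v + 4)*(v^3 - 5*v^2 - 9*v + 45) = (v - 5)*(v + 1)*(v + 4)*(v^2 - 9) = (v - 5)*(v - 3)*(v + 1)*(v + 4)*(v + 3)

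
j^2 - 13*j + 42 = (j - 7)*(j - 6)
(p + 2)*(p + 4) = p^2 + 6*p + 8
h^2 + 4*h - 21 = (h - 3)*(h + 7)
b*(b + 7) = b^2 + 7*b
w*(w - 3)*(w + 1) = w^3 - 2*w^2 - 3*w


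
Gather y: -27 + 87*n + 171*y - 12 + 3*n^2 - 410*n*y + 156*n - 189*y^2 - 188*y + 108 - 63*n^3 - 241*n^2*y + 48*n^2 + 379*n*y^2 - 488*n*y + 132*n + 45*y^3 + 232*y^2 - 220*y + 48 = -63*n^3 + 51*n^2 + 375*n + 45*y^3 + y^2*(379*n + 43) + y*(-241*n^2 - 898*n - 237) + 117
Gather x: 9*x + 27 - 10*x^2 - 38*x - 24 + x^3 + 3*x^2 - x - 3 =x^3 - 7*x^2 - 30*x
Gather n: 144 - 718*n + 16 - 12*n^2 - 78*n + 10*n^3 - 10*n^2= 10*n^3 - 22*n^2 - 796*n + 160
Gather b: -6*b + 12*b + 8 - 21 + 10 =6*b - 3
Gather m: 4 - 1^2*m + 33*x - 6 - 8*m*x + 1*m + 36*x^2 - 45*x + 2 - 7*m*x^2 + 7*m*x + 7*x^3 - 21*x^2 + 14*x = m*(-7*x^2 - x) + 7*x^3 + 15*x^2 + 2*x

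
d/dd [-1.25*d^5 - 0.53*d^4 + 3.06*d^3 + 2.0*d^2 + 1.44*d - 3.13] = -6.25*d^4 - 2.12*d^3 + 9.18*d^2 + 4.0*d + 1.44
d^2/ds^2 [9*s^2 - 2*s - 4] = 18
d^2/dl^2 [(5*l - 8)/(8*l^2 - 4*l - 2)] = 2*(40*l^3 - 192*l^2 + 126*l - 37)/(64*l^6 - 96*l^5 + 40*l^3 - 6*l - 1)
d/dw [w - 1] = 1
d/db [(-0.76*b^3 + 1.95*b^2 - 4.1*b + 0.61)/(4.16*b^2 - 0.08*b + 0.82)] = (-3.1616*b^4 + 0.121600000000001*b^3 + 15.0304*b^2 - 1.8772*b - 3.3132)/(17.3056*b^4 - 0.6656*b^3 + 6.8288*b^2 - 0.1312*b + 0.6724)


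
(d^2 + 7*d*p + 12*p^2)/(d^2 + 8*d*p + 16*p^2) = (d + 3*p)/(d + 4*p)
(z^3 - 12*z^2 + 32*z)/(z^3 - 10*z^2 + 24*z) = (z - 8)/(z - 6)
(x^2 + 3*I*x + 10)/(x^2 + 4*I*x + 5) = (x - 2*I)/(x - I)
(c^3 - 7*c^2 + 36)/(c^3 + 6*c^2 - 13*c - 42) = (c - 6)/(c + 7)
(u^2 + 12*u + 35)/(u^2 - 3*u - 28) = (u^2 + 12*u + 35)/(u^2 - 3*u - 28)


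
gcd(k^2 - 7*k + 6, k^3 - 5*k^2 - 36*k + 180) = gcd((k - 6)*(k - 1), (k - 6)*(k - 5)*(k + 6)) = k - 6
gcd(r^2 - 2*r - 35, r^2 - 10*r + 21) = r - 7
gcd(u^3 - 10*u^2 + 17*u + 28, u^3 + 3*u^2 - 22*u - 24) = u^2 - 3*u - 4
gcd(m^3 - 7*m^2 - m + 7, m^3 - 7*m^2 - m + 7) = m^3 - 7*m^2 - m + 7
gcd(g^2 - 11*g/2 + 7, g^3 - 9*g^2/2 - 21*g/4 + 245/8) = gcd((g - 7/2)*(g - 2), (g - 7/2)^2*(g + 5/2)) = g - 7/2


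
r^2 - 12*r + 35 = (r - 7)*(r - 5)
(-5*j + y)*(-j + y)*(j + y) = 5*j^3 - j^2*y - 5*j*y^2 + y^3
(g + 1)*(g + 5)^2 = g^3 + 11*g^2 + 35*g + 25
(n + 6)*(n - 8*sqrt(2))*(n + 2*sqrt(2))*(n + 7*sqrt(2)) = n^4 + sqrt(2)*n^3 + 6*n^3 - 116*n^2 + 6*sqrt(2)*n^2 - 696*n - 224*sqrt(2)*n - 1344*sqrt(2)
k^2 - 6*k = k*(k - 6)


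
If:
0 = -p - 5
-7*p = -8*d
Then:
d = -35/8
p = -5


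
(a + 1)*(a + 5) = a^2 + 6*a + 5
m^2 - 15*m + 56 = (m - 8)*(m - 7)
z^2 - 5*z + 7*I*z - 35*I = (z - 5)*(z + 7*I)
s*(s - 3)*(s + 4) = s^3 + s^2 - 12*s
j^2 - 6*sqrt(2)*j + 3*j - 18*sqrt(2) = (j + 3)*(j - 6*sqrt(2))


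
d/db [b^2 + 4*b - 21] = 2*b + 4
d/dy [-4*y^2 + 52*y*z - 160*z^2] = -8*y + 52*z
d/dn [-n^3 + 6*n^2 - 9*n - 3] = -3*n^2 + 12*n - 9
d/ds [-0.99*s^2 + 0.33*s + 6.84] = 0.33 - 1.98*s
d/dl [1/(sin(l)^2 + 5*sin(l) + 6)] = -(2*sin(l) + 5)*cos(l)/(sin(l)^2 + 5*sin(l) + 6)^2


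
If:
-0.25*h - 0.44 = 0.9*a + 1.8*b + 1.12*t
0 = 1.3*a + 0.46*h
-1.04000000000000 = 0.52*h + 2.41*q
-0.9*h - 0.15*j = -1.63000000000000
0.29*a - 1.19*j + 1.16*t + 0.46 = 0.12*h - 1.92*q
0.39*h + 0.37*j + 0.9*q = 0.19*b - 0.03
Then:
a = -0.67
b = -0.75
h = 1.88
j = -0.41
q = -0.84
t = 0.93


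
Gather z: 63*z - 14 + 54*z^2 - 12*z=54*z^2 + 51*z - 14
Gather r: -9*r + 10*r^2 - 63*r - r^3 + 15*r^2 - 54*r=-r^3 + 25*r^2 - 126*r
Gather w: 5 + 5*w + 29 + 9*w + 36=14*w + 70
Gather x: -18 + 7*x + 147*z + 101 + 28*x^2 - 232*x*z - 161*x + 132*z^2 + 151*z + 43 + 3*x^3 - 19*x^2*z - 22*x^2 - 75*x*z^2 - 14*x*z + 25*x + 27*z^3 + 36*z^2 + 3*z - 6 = 3*x^3 + x^2*(6 - 19*z) + x*(-75*z^2 - 246*z - 129) + 27*z^3 + 168*z^2 + 301*z + 120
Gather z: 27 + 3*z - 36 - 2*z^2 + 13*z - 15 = -2*z^2 + 16*z - 24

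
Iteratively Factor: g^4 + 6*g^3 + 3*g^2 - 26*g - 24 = (g + 3)*(g^3 + 3*g^2 - 6*g - 8) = (g + 1)*(g + 3)*(g^2 + 2*g - 8) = (g - 2)*(g + 1)*(g + 3)*(g + 4)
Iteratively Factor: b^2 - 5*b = (b - 5)*(b)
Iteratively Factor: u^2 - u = (u)*(u - 1)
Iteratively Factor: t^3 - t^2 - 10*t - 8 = (t + 2)*(t^2 - 3*t - 4) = (t + 1)*(t + 2)*(t - 4)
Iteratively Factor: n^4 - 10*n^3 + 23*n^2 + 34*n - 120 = (n - 5)*(n^3 - 5*n^2 - 2*n + 24) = (n - 5)*(n + 2)*(n^2 - 7*n + 12) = (n - 5)*(n - 3)*(n + 2)*(n - 4)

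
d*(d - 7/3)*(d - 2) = d^3 - 13*d^2/3 + 14*d/3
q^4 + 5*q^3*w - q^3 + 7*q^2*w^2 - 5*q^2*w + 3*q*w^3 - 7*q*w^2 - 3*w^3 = (q - 1)*(q + w)^2*(q + 3*w)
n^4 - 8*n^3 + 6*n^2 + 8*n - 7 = (n - 7)*(n - 1)^2*(n + 1)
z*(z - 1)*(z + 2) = z^3 + z^2 - 2*z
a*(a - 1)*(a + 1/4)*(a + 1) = a^4 + a^3/4 - a^2 - a/4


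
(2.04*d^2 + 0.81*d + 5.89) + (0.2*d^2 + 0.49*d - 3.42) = 2.24*d^2 + 1.3*d + 2.47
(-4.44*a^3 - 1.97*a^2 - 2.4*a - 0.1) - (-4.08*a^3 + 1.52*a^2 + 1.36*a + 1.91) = -0.36*a^3 - 3.49*a^2 - 3.76*a - 2.01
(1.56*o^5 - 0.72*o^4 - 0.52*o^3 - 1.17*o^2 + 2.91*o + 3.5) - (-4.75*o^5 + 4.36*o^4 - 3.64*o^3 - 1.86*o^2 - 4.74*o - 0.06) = 6.31*o^5 - 5.08*o^4 + 3.12*o^3 + 0.69*o^2 + 7.65*o + 3.56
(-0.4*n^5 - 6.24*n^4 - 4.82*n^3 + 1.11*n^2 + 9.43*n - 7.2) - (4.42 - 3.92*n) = -0.4*n^5 - 6.24*n^4 - 4.82*n^3 + 1.11*n^2 + 13.35*n - 11.62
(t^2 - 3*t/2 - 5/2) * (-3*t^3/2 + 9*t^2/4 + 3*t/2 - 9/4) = -3*t^5/2 + 9*t^4/2 + 15*t^3/8 - 81*t^2/8 - 3*t/8 + 45/8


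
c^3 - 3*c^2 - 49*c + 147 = (c - 7)*(c - 3)*(c + 7)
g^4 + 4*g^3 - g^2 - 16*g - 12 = (g - 2)*(g + 1)*(g + 2)*(g + 3)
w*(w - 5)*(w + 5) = w^3 - 25*w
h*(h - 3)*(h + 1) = h^3 - 2*h^2 - 3*h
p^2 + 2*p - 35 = (p - 5)*(p + 7)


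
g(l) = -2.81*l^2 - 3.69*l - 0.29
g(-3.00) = -14.51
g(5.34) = -100.12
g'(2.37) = -17.01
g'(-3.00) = 13.17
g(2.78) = -32.27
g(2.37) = -24.82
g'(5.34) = -33.70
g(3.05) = -37.68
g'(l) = -5.62*l - 3.69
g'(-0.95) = 1.65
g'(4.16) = -27.07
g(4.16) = -64.27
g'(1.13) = -10.04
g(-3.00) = -14.51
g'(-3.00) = 13.17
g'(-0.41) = -1.39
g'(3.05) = -20.83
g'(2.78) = -19.31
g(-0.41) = 0.75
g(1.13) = -8.05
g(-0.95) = 0.68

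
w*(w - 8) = w^2 - 8*w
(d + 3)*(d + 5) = d^2 + 8*d + 15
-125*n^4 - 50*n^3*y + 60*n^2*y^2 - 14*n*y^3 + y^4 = (-5*n + y)^3*(n + y)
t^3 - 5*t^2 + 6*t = t*(t - 3)*(t - 2)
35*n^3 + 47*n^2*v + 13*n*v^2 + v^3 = (n + v)*(5*n + v)*(7*n + v)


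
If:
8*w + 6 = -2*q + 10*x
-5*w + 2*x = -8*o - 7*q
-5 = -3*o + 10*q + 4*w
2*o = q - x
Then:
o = -89/566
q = -327/1132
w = -731/1132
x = 29/1132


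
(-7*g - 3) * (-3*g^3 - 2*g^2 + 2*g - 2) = 21*g^4 + 23*g^3 - 8*g^2 + 8*g + 6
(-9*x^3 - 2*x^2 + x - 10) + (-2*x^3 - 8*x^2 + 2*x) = -11*x^3 - 10*x^2 + 3*x - 10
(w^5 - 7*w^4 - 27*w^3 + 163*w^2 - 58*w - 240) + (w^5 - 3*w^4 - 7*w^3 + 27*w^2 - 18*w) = 2*w^5 - 10*w^4 - 34*w^3 + 190*w^2 - 76*w - 240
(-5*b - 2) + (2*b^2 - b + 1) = 2*b^2 - 6*b - 1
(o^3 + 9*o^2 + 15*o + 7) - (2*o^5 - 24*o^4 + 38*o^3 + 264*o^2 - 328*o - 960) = -2*o^5 + 24*o^4 - 37*o^3 - 255*o^2 + 343*o + 967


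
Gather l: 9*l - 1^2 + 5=9*l + 4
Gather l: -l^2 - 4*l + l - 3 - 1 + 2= -l^2 - 3*l - 2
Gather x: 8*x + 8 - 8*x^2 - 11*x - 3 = -8*x^2 - 3*x + 5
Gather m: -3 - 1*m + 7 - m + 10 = 14 - 2*m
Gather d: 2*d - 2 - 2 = 2*d - 4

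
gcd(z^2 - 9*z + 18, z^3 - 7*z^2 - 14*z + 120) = z - 6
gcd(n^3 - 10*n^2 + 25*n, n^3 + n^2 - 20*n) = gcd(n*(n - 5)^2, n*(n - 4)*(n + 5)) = n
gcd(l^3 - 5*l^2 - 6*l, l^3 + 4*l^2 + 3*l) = l^2 + l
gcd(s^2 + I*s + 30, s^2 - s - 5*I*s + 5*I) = s - 5*I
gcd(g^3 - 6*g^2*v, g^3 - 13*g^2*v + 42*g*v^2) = -g^2 + 6*g*v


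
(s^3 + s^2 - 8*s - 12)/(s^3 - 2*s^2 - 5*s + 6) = (s + 2)/(s - 1)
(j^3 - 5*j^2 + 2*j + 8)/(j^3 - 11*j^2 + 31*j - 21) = (j^3 - 5*j^2 + 2*j + 8)/(j^3 - 11*j^2 + 31*j - 21)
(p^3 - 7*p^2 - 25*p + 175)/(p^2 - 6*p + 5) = (p^2 - 2*p - 35)/(p - 1)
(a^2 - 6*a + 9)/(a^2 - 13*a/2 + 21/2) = 2*(a - 3)/(2*a - 7)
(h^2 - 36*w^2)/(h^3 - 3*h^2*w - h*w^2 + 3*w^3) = (h^2 - 36*w^2)/(h^3 - 3*h^2*w - h*w^2 + 3*w^3)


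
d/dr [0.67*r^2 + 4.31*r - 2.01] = 1.34*r + 4.31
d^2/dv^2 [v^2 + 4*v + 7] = 2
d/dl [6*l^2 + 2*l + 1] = 12*l + 2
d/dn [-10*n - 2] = -10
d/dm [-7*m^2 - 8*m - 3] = -14*m - 8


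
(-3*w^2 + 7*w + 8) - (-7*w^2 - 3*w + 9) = 4*w^2 + 10*w - 1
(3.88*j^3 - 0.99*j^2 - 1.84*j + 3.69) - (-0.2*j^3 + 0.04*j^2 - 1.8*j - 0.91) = 4.08*j^3 - 1.03*j^2 - 0.04*j + 4.6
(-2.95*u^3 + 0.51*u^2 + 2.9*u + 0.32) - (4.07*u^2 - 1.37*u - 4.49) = -2.95*u^3 - 3.56*u^2 + 4.27*u + 4.81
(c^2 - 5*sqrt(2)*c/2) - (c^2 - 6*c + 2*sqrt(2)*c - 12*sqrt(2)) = -9*sqrt(2)*c/2 + 6*c + 12*sqrt(2)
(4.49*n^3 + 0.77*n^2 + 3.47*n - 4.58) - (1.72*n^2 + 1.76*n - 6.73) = 4.49*n^3 - 0.95*n^2 + 1.71*n + 2.15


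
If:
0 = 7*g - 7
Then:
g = 1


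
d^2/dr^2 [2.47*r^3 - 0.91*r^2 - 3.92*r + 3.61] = 14.82*r - 1.82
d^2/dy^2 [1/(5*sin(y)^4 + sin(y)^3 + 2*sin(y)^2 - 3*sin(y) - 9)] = (-400*sin(y)^7 + 285*sin(y)^6 + 86*sin(y)^5 + 27*sin(y)^4 - 565*sin(y)^3 + 474*sin(y)^2 - 9*sin(y) + 54)/((sin(y) + 1)^2*(5*sin(y)^3 - 4*sin(y)^2 + 6*sin(y) - 9)^3)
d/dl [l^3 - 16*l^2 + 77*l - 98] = 3*l^2 - 32*l + 77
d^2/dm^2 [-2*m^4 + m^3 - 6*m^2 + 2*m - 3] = -24*m^2 + 6*m - 12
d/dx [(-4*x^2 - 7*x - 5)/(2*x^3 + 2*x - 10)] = (-(8*x + 7)*(x^3 + x - 5) + (3*x^2 + 1)*(4*x^2 + 7*x + 5))/(2*(x^3 + x - 5)^2)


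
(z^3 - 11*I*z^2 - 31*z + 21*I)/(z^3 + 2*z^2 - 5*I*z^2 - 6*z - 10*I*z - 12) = (z^2 - 8*I*z - 7)/(z^2 + 2*z*(1 - I) - 4*I)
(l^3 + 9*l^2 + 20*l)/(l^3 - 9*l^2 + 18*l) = (l^2 + 9*l + 20)/(l^2 - 9*l + 18)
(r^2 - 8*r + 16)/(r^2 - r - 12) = (r - 4)/(r + 3)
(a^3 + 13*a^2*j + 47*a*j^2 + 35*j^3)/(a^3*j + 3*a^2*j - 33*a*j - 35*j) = (a^3 + 13*a^2*j + 47*a*j^2 + 35*j^3)/(j*(a^3 + 3*a^2 - 33*a - 35))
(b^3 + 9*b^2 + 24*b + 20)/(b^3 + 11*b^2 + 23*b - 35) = (b^2 + 4*b + 4)/(b^2 + 6*b - 7)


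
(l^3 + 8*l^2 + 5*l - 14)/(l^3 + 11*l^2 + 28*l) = (l^2 + l - 2)/(l*(l + 4))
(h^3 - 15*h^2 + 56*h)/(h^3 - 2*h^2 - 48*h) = (h - 7)/(h + 6)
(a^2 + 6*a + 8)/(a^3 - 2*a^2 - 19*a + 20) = (a + 2)/(a^2 - 6*a + 5)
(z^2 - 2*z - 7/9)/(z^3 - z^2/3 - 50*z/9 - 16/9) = (3*z - 7)/(3*z^2 - 2*z - 16)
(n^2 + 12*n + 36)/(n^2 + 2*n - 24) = (n + 6)/(n - 4)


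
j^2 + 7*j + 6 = (j + 1)*(j + 6)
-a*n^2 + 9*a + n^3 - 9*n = (-a + n)*(n - 3)*(n + 3)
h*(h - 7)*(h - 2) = h^3 - 9*h^2 + 14*h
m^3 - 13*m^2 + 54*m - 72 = (m - 6)*(m - 4)*(m - 3)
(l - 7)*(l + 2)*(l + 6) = l^3 + l^2 - 44*l - 84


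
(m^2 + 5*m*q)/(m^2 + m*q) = (m + 5*q)/(m + q)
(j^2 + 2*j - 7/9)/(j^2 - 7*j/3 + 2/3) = (j + 7/3)/(j - 2)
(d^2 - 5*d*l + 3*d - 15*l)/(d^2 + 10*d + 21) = (d - 5*l)/(d + 7)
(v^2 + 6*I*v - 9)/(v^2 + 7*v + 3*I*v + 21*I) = (v + 3*I)/(v + 7)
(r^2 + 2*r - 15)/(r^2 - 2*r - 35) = (r - 3)/(r - 7)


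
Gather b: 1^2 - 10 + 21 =12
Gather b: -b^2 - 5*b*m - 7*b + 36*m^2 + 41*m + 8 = -b^2 + b*(-5*m - 7) + 36*m^2 + 41*m + 8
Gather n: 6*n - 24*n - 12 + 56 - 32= 12 - 18*n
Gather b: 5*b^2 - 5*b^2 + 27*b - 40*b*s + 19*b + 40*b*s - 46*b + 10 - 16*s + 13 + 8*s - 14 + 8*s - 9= 0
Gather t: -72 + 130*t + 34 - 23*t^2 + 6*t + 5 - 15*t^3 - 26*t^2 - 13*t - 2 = -15*t^3 - 49*t^2 + 123*t - 35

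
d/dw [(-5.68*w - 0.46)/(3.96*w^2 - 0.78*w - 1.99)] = (22.4928*w^2 + 3.6432*w + 10.9444)/(15.6816*w^4 - 6.1776*w^3 - 15.1524*w^2 + 3.1044*w + 3.9601)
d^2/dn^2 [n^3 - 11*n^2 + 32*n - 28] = 6*n - 22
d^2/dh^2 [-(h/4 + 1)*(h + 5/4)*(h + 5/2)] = -3*h/2 - 31/8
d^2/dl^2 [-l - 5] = 0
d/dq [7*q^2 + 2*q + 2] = 14*q + 2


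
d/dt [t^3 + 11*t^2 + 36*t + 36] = 3*t^2 + 22*t + 36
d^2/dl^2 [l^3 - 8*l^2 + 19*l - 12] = 6*l - 16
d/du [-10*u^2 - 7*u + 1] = -20*u - 7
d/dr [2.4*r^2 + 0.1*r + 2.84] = 4.8*r + 0.1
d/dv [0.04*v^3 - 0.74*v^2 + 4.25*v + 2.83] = 0.12*v^2 - 1.48*v + 4.25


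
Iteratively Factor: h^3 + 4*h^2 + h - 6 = (h + 3)*(h^2 + h - 2) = (h - 1)*(h + 3)*(h + 2)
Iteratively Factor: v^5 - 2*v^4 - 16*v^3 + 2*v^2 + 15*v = (v)*(v^4 - 2*v^3 - 16*v^2 + 2*v + 15) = v*(v + 1)*(v^3 - 3*v^2 - 13*v + 15) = v*(v + 1)*(v + 3)*(v^2 - 6*v + 5) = v*(v - 5)*(v + 1)*(v + 3)*(v - 1)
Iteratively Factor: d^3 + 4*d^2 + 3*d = (d)*(d^2 + 4*d + 3) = d*(d + 3)*(d + 1)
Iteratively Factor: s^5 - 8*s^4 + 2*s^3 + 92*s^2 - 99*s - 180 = (s - 4)*(s^4 - 4*s^3 - 14*s^2 + 36*s + 45) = (s - 4)*(s + 3)*(s^3 - 7*s^2 + 7*s + 15) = (s - 5)*(s - 4)*(s + 3)*(s^2 - 2*s - 3) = (s - 5)*(s - 4)*(s - 3)*(s + 3)*(s + 1)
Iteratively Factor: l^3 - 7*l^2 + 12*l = (l - 3)*(l^2 - 4*l) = l*(l - 3)*(l - 4)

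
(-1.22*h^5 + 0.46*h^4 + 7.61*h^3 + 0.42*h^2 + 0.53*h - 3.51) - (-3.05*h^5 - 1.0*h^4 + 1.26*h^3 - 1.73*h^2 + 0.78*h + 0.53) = 1.83*h^5 + 1.46*h^4 + 6.35*h^3 + 2.15*h^2 - 0.25*h - 4.04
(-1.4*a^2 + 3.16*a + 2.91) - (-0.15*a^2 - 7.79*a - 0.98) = -1.25*a^2 + 10.95*a + 3.89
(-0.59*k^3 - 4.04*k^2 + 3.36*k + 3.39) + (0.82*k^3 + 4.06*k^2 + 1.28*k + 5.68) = 0.23*k^3 + 0.0199999999999996*k^2 + 4.64*k + 9.07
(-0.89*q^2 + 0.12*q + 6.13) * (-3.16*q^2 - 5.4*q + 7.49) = 2.8124*q^4 + 4.4268*q^3 - 26.6849*q^2 - 32.2032*q + 45.9137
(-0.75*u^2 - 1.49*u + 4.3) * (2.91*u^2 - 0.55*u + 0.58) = -2.1825*u^4 - 3.9234*u^3 + 12.8975*u^2 - 3.2292*u + 2.494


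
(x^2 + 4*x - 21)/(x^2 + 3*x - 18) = (x + 7)/(x + 6)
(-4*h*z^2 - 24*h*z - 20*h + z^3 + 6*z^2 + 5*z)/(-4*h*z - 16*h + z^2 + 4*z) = (z^2 + 6*z + 5)/(z + 4)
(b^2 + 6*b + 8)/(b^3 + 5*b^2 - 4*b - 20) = (b + 4)/(b^2 + 3*b - 10)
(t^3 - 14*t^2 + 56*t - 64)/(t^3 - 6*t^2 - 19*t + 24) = (t^2 - 6*t + 8)/(t^2 + 2*t - 3)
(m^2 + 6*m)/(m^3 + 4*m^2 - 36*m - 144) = m/(m^2 - 2*m - 24)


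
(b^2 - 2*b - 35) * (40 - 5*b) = -5*b^3 + 50*b^2 + 95*b - 1400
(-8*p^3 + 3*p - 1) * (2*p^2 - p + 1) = -16*p^5 + 8*p^4 - 2*p^3 - 5*p^2 + 4*p - 1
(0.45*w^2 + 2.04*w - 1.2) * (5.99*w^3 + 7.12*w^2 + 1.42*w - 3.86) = 2.6955*w^5 + 15.4236*w^4 + 7.9758*w^3 - 7.3842*w^2 - 9.5784*w + 4.632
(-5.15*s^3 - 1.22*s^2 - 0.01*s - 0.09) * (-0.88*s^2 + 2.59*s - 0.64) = 4.532*s^5 - 12.2649*s^4 + 0.145000000000001*s^3 + 0.8341*s^2 - 0.2267*s + 0.0576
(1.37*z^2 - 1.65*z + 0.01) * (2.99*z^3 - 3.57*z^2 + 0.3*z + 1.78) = 4.0963*z^5 - 9.8244*z^4 + 6.3314*z^3 + 1.9079*z^2 - 2.934*z + 0.0178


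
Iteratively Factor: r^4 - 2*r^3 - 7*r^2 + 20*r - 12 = (r - 2)*(r^3 - 7*r + 6) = (r - 2)^2*(r^2 + 2*r - 3) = (r - 2)^2*(r - 1)*(r + 3)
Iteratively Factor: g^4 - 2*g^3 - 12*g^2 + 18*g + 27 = (g + 3)*(g^3 - 5*g^2 + 3*g + 9) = (g - 3)*(g + 3)*(g^2 - 2*g - 3) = (g - 3)^2*(g + 3)*(g + 1)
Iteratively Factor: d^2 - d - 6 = (d - 3)*(d + 2)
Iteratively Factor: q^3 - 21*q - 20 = (q - 5)*(q^2 + 5*q + 4) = (q - 5)*(q + 4)*(q + 1)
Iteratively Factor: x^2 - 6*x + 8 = (x - 4)*(x - 2)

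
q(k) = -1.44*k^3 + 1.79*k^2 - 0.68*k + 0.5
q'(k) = -4.32*k^2 + 3.58*k - 0.68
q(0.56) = 0.43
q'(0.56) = -0.03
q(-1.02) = 4.58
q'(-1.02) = -8.83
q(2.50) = -12.51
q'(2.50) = -18.73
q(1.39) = -0.85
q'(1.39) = -4.05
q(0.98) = 0.20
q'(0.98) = -1.32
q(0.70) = 0.41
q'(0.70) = -0.29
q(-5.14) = 246.83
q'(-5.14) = -133.21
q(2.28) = -8.81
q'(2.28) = -14.97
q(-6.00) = 380.06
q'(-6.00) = -177.68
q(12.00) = -2238.22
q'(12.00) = -579.80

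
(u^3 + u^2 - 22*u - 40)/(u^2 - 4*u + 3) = (u^3 + u^2 - 22*u - 40)/(u^2 - 4*u + 3)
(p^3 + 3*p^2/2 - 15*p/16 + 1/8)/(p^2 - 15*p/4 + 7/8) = (4*p^2 + 7*p - 2)/(2*(2*p - 7))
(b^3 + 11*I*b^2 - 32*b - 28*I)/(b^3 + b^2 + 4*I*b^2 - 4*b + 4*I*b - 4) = (b + 7*I)/(b + 1)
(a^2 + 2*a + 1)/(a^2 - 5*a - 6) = (a + 1)/(a - 6)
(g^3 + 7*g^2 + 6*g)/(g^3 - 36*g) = (g + 1)/(g - 6)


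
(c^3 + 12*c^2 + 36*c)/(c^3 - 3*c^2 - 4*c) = (c^2 + 12*c + 36)/(c^2 - 3*c - 4)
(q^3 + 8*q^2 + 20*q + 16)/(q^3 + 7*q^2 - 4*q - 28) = (q^2 + 6*q + 8)/(q^2 + 5*q - 14)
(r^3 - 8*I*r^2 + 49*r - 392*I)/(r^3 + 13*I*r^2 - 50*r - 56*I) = (r^2 - 15*I*r - 56)/(r^2 + 6*I*r - 8)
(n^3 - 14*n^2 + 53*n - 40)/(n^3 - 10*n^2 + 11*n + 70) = (n^2 - 9*n + 8)/(n^2 - 5*n - 14)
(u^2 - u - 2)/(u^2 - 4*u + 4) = (u + 1)/(u - 2)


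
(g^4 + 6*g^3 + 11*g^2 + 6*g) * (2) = 2*g^4 + 12*g^3 + 22*g^2 + 12*g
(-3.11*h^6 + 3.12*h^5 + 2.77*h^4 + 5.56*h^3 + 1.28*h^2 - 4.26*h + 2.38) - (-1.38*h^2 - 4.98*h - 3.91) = -3.11*h^6 + 3.12*h^5 + 2.77*h^4 + 5.56*h^3 + 2.66*h^2 + 0.720000000000001*h + 6.29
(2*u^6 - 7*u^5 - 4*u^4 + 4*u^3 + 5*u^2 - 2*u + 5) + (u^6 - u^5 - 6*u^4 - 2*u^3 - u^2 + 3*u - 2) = 3*u^6 - 8*u^5 - 10*u^4 + 2*u^3 + 4*u^2 + u + 3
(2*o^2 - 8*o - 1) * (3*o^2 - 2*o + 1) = 6*o^4 - 28*o^3 + 15*o^2 - 6*o - 1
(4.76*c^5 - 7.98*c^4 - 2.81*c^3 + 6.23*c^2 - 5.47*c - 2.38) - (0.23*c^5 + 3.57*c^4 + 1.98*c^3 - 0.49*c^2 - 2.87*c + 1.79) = 4.53*c^5 - 11.55*c^4 - 4.79*c^3 + 6.72*c^2 - 2.6*c - 4.17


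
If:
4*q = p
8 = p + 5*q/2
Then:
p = 64/13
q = 16/13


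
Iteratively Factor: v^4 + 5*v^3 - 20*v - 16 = (v + 4)*(v^3 + v^2 - 4*v - 4) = (v + 2)*(v + 4)*(v^2 - v - 2) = (v + 1)*(v + 2)*(v + 4)*(v - 2)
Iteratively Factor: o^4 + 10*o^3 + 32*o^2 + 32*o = (o)*(o^3 + 10*o^2 + 32*o + 32) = o*(o + 4)*(o^2 + 6*o + 8) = o*(o + 4)^2*(o + 2)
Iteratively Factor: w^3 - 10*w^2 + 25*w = (w - 5)*(w^2 - 5*w) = w*(w - 5)*(w - 5)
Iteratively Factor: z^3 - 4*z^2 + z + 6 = (z + 1)*(z^2 - 5*z + 6) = (z - 3)*(z + 1)*(z - 2)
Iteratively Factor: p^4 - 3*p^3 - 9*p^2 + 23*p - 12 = (p - 4)*(p^3 + p^2 - 5*p + 3) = (p - 4)*(p - 1)*(p^2 + 2*p - 3) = (p - 4)*(p - 1)^2*(p + 3)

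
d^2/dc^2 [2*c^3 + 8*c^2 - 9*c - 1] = 12*c + 16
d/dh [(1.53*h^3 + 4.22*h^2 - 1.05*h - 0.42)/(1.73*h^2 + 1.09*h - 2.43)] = (2.6469*h^4 + 3.3354*h^3 - 4.7374*h^2 - 19.056*h + 3.0093)/(2.9929*h^4 + 3.7714*h^3 - 7.2197*h^2 - 5.2974*h + 5.9049)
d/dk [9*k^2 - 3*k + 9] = 18*k - 3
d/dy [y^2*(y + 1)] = y*(3*y + 2)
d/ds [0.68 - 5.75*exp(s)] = -5.75*exp(s)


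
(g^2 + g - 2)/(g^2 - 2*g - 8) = (g - 1)/(g - 4)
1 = 1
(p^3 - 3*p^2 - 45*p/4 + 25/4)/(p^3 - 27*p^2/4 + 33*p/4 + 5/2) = (4*p^2 + 8*p - 5)/(4*p^2 - 7*p - 2)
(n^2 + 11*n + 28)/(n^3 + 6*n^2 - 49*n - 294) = (n + 4)/(n^2 - n - 42)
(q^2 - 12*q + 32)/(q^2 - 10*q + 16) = (q - 4)/(q - 2)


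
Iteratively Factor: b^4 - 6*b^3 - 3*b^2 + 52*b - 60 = (b + 3)*(b^3 - 9*b^2 + 24*b - 20) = (b - 2)*(b + 3)*(b^2 - 7*b + 10) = (b - 5)*(b - 2)*(b + 3)*(b - 2)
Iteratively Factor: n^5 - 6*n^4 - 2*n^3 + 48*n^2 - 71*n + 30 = (n - 2)*(n^4 - 4*n^3 - 10*n^2 + 28*n - 15) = (n - 5)*(n - 2)*(n^3 + n^2 - 5*n + 3) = (n - 5)*(n - 2)*(n + 3)*(n^2 - 2*n + 1) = (n - 5)*(n - 2)*(n - 1)*(n + 3)*(n - 1)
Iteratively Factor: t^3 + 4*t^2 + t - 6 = (t + 2)*(t^2 + 2*t - 3) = (t + 2)*(t + 3)*(t - 1)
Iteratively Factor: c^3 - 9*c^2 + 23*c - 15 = (c - 5)*(c^2 - 4*c + 3) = (c - 5)*(c - 1)*(c - 3)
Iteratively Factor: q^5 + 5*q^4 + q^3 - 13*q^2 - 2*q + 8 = (q - 1)*(q^4 + 6*q^3 + 7*q^2 - 6*q - 8) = (q - 1)*(q + 2)*(q^3 + 4*q^2 - q - 4) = (q - 1)*(q + 2)*(q + 4)*(q^2 - 1) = (q - 1)*(q + 1)*(q + 2)*(q + 4)*(q - 1)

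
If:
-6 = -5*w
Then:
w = 6/5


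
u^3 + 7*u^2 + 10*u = u*(u + 2)*(u + 5)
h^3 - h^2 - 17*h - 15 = (h - 5)*(h + 1)*(h + 3)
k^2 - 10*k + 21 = (k - 7)*(k - 3)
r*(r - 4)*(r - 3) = r^3 - 7*r^2 + 12*r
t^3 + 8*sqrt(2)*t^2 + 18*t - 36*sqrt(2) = (t - sqrt(2))*(t + 3*sqrt(2))*(t + 6*sqrt(2))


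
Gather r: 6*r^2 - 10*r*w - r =6*r^2 + r*(-10*w - 1)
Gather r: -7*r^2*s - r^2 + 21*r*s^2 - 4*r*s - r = r^2*(-7*s - 1) + r*(21*s^2 - 4*s - 1)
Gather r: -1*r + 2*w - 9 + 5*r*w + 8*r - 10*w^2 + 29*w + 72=r*(5*w + 7) - 10*w^2 + 31*w + 63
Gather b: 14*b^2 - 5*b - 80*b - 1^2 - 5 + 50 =14*b^2 - 85*b + 44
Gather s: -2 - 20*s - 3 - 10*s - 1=-30*s - 6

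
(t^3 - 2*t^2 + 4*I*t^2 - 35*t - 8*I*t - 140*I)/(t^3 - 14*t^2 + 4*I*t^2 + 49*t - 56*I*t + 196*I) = (t + 5)/(t - 7)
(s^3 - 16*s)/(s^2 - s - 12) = s*(s + 4)/(s + 3)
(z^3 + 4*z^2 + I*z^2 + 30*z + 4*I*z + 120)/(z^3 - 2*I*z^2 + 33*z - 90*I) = (z + 4)/(z - 3*I)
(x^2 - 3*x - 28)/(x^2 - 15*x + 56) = (x + 4)/(x - 8)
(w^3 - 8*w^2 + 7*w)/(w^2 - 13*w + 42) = w*(w - 1)/(w - 6)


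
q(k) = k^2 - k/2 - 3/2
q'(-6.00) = -12.50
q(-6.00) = 37.50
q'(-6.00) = -12.50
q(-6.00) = 37.50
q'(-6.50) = -13.50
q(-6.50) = 44.00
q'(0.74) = 0.98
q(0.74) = -1.32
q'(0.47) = 0.44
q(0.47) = -1.51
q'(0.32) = 0.14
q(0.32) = -1.56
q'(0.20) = -0.10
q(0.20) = -1.56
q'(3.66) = 6.82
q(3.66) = 10.07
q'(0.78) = 1.06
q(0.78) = -1.28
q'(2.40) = 4.30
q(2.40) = 3.06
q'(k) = 2*k - 1/2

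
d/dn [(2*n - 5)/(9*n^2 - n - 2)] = (18*n^2 - 2*n - (2*n - 5)*(18*n - 1) - 4)/(-9*n^2 + n + 2)^2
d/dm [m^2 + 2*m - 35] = 2*m + 2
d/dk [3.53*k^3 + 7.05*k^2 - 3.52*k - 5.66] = 10.59*k^2 + 14.1*k - 3.52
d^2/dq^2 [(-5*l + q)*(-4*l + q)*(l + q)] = -16*l + 6*q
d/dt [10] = 0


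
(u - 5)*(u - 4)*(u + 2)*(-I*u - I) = -I*u^4 + 6*I*u^3 + 5*I*u^2 - 42*I*u - 40*I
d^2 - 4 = (d - 2)*(d + 2)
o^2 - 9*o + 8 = (o - 8)*(o - 1)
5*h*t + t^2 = t*(5*h + t)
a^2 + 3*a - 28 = (a - 4)*(a + 7)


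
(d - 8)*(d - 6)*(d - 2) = d^3 - 16*d^2 + 76*d - 96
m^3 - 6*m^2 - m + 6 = (m - 6)*(m - 1)*(m + 1)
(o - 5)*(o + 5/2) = o^2 - 5*o/2 - 25/2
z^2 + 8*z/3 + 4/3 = (z + 2/3)*(z + 2)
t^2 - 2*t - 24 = (t - 6)*(t + 4)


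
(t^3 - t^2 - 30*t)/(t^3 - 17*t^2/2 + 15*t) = 2*(t + 5)/(2*t - 5)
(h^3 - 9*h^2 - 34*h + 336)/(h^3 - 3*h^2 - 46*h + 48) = (h - 7)/(h - 1)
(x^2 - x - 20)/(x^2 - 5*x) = (x + 4)/x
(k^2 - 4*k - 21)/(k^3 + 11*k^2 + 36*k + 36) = (k - 7)/(k^2 + 8*k + 12)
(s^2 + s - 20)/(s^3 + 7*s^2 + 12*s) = (s^2 + s - 20)/(s*(s^2 + 7*s + 12))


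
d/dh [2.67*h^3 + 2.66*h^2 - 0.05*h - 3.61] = 8.01*h^2 + 5.32*h - 0.05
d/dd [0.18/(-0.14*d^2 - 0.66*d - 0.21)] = (0.0504*d + 0.1188)/(0.14*d^2 + 0.66*d + 0.21)^2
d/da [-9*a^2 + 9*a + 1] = 9 - 18*a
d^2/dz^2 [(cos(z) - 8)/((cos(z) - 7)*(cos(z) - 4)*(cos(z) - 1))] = 2*(2368*(1 - cos(z)^2)^2 - 84*sin(z)^6 - 2*cos(z)^7 - 30*cos(z)^6 - 519*cos(z)^5 - 2727*cos(z)^3 + 422*cos(z)^2 + 13528*cos(z) - 10672)/((cos(z) - 7)^3*(cos(z) - 4)^3*(cos(z) - 1)^3)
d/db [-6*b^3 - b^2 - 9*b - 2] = -18*b^2 - 2*b - 9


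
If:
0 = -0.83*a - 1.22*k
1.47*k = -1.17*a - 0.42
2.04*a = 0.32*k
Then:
No Solution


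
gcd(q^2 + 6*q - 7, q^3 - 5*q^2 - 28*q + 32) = q - 1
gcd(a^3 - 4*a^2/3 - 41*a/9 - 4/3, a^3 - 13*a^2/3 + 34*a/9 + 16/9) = a + 1/3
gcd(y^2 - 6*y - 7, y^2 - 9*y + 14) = y - 7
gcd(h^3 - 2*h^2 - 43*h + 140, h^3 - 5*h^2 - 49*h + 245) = h^2 + 2*h - 35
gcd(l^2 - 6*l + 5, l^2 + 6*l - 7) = l - 1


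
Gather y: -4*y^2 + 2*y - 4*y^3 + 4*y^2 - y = -4*y^3 + y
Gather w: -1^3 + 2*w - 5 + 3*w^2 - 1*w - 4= 3*w^2 + w - 10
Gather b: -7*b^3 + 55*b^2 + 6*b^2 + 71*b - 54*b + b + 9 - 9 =-7*b^3 + 61*b^2 + 18*b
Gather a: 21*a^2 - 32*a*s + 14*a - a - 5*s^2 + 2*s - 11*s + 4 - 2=21*a^2 + a*(13 - 32*s) - 5*s^2 - 9*s + 2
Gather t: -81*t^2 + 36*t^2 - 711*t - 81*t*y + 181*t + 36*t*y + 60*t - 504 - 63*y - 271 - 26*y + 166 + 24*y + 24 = -45*t^2 + t*(-45*y - 470) - 65*y - 585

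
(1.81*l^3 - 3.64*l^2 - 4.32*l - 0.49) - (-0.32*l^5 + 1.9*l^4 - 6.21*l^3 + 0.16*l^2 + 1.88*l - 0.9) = 0.32*l^5 - 1.9*l^4 + 8.02*l^3 - 3.8*l^2 - 6.2*l + 0.41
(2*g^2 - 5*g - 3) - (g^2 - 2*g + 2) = g^2 - 3*g - 5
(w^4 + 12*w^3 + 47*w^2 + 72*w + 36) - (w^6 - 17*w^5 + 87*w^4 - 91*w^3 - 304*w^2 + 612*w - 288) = -w^6 + 17*w^5 - 86*w^4 + 103*w^3 + 351*w^2 - 540*w + 324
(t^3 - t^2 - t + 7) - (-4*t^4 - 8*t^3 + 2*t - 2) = 4*t^4 + 9*t^3 - t^2 - 3*t + 9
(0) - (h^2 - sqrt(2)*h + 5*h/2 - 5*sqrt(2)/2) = -h^2 - 5*h/2 + sqrt(2)*h + 5*sqrt(2)/2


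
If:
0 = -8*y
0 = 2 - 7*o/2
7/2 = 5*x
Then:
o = 4/7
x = 7/10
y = 0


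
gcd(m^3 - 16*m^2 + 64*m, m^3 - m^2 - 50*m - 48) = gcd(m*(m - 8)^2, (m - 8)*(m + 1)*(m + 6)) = m - 8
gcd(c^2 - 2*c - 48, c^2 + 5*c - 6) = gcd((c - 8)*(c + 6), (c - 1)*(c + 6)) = c + 6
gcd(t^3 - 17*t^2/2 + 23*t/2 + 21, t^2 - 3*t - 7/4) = t - 7/2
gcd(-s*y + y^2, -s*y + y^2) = -s*y + y^2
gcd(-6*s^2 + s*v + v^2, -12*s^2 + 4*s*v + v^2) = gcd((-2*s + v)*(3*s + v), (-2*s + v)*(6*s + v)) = 2*s - v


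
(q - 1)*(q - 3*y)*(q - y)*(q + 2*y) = q^4 - 2*q^3*y - q^3 - 5*q^2*y^2 + 2*q^2*y + 6*q*y^3 + 5*q*y^2 - 6*y^3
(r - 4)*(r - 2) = r^2 - 6*r + 8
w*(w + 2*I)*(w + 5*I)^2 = w^4 + 12*I*w^3 - 45*w^2 - 50*I*w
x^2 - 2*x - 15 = (x - 5)*(x + 3)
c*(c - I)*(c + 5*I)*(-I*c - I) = -I*c^4 + 4*c^3 - I*c^3 + 4*c^2 - 5*I*c^2 - 5*I*c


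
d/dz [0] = 0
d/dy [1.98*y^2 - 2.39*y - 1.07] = 3.96*y - 2.39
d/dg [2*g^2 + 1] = 4*g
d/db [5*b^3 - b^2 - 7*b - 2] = 15*b^2 - 2*b - 7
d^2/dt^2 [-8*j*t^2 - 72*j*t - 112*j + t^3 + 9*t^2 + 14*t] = -16*j + 6*t + 18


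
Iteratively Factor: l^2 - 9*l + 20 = (l - 5)*(l - 4)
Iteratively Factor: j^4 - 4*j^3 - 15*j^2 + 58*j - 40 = (j - 5)*(j^3 + j^2 - 10*j + 8) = (j - 5)*(j - 1)*(j^2 + 2*j - 8) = (j - 5)*(j - 2)*(j - 1)*(j + 4)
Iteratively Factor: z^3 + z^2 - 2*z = (z - 1)*(z^2 + 2*z) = z*(z - 1)*(z + 2)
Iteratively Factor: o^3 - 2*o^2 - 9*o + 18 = (o + 3)*(o^2 - 5*o + 6) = (o - 3)*(o + 3)*(o - 2)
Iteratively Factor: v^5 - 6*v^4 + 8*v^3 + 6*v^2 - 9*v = (v - 3)*(v^4 - 3*v^3 - v^2 + 3*v) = (v - 3)*(v + 1)*(v^3 - 4*v^2 + 3*v) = (v - 3)^2*(v + 1)*(v^2 - v) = v*(v - 3)^2*(v + 1)*(v - 1)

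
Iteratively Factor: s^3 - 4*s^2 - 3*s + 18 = (s - 3)*(s^2 - s - 6) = (s - 3)^2*(s + 2)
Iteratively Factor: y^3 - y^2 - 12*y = (y - 4)*(y^2 + 3*y) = (y - 4)*(y + 3)*(y)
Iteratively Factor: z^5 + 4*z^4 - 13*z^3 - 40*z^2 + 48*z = (z)*(z^4 + 4*z^3 - 13*z^2 - 40*z + 48) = z*(z - 3)*(z^3 + 7*z^2 + 8*z - 16) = z*(z - 3)*(z - 1)*(z^2 + 8*z + 16) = z*(z - 3)*(z - 1)*(z + 4)*(z + 4)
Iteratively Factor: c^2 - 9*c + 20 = (c - 4)*(c - 5)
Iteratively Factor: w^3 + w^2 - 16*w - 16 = (w + 1)*(w^2 - 16) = (w - 4)*(w + 1)*(w + 4)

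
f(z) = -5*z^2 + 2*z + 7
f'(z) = 2 - 10*z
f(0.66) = 6.14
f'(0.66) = -4.60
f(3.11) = -35.14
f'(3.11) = -29.10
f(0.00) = 7.00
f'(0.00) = 2.00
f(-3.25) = -52.31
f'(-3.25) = 34.50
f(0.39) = 7.02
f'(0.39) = -1.90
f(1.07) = 3.42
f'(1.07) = -8.70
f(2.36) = -16.13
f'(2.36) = -21.60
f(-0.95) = 0.59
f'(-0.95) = 11.50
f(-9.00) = -416.00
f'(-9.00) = 92.00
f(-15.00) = -1148.00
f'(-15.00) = 152.00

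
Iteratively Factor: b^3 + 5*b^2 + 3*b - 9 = (b - 1)*(b^2 + 6*b + 9) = (b - 1)*(b + 3)*(b + 3)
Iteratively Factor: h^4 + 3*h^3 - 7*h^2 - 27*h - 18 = (h + 3)*(h^3 - 7*h - 6) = (h + 2)*(h + 3)*(h^2 - 2*h - 3) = (h - 3)*(h + 2)*(h + 3)*(h + 1)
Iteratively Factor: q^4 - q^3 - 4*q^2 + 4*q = (q)*(q^3 - q^2 - 4*q + 4) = q*(q - 1)*(q^2 - 4) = q*(q - 2)*(q - 1)*(q + 2)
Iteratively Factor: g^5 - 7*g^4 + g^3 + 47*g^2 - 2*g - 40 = (g - 4)*(g^4 - 3*g^3 - 11*g^2 + 3*g + 10) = (g - 5)*(g - 4)*(g^3 + 2*g^2 - g - 2) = (g - 5)*(g - 4)*(g + 1)*(g^2 + g - 2) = (g - 5)*(g - 4)*(g - 1)*(g + 1)*(g + 2)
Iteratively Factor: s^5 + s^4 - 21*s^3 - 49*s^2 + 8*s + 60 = (s + 2)*(s^4 - s^3 - 19*s^2 - 11*s + 30) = (s + 2)^2*(s^3 - 3*s^2 - 13*s + 15) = (s + 2)^2*(s + 3)*(s^2 - 6*s + 5) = (s - 5)*(s + 2)^2*(s + 3)*(s - 1)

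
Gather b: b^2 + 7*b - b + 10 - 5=b^2 + 6*b + 5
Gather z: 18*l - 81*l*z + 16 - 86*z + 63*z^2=18*l + 63*z^2 + z*(-81*l - 86) + 16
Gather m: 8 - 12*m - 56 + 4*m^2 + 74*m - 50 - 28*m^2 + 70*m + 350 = -24*m^2 + 132*m + 252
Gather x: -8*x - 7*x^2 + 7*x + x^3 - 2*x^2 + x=x^3 - 9*x^2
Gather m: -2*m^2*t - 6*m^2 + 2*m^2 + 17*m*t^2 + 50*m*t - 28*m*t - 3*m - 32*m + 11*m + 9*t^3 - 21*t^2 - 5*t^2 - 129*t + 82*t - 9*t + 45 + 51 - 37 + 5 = m^2*(-2*t - 4) + m*(17*t^2 + 22*t - 24) + 9*t^3 - 26*t^2 - 56*t + 64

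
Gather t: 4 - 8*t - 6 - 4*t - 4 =-12*t - 6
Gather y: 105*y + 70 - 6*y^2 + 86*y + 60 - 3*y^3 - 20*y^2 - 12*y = -3*y^3 - 26*y^2 + 179*y + 130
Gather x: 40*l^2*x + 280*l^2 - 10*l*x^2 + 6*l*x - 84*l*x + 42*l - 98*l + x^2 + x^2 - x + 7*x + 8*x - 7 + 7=280*l^2 - 56*l + x^2*(2 - 10*l) + x*(40*l^2 - 78*l + 14)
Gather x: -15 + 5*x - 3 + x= 6*x - 18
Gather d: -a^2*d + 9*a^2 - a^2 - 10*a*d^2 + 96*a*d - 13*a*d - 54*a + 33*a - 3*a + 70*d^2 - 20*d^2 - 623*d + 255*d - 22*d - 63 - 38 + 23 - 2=8*a^2 - 24*a + d^2*(50 - 10*a) + d*(-a^2 + 83*a - 390) - 80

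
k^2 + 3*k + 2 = (k + 1)*(k + 2)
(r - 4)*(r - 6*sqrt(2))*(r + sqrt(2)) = r^3 - 5*sqrt(2)*r^2 - 4*r^2 - 12*r + 20*sqrt(2)*r + 48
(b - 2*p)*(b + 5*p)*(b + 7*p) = b^3 + 10*b^2*p + 11*b*p^2 - 70*p^3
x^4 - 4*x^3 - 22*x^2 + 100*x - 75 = (x - 5)*(x - 3)*(x - 1)*(x + 5)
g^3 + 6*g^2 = g^2*(g + 6)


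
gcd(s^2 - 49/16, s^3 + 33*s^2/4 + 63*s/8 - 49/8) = s + 7/4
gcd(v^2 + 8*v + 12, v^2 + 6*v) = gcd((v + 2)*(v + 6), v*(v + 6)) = v + 6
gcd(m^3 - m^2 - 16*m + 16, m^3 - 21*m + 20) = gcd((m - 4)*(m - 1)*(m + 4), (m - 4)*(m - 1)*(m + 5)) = m^2 - 5*m + 4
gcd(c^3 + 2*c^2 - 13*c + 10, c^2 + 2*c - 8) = c - 2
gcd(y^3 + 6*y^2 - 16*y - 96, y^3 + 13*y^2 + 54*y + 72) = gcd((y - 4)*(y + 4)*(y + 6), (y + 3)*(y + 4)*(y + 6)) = y^2 + 10*y + 24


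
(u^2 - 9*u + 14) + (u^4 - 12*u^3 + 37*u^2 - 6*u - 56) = u^4 - 12*u^3 + 38*u^2 - 15*u - 42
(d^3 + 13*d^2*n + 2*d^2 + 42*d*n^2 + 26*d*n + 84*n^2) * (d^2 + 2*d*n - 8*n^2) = d^5 + 15*d^4*n + 2*d^4 + 60*d^3*n^2 + 30*d^3*n - 20*d^2*n^3 + 120*d^2*n^2 - 336*d*n^4 - 40*d*n^3 - 672*n^4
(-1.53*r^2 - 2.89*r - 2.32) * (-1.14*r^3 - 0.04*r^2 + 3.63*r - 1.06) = 1.7442*r^5 + 3.3558*r^4 - 2.7935*r^3 - 8.7761*r^2 - 5.3582*r + 2.4592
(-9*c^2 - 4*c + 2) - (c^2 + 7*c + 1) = -10*c^2 - 11*c + 1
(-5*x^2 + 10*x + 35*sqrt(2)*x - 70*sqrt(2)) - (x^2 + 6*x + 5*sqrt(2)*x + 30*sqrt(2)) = -6*x^2 + 4*x + 30*sqrt(2)*x - 100*sqrt(2)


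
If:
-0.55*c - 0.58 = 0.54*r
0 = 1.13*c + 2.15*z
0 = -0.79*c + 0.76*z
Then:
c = 0.00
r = -1.07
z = 0.00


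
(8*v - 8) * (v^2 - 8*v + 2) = 8*v^3 - 72*v^2 + 80*v - 16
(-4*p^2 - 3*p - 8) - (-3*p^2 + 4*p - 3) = -p^2 - 7*p - 5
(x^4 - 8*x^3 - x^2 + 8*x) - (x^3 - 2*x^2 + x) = x^4 - 9*x^3 + x^2 + 7*x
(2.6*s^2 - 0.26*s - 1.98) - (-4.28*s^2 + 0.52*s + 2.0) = 6.88*s^2 - 0.78*s - 3.98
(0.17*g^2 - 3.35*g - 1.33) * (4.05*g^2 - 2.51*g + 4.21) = 0.6885*g^4 - 13.9942*g^3 + 3.7377*g^2 - 10.7652*g - 5.5993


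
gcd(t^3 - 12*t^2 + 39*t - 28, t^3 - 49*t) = t - 7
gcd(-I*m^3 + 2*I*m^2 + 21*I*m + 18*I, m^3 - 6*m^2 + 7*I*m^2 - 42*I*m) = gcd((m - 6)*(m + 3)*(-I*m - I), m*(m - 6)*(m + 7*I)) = m - 6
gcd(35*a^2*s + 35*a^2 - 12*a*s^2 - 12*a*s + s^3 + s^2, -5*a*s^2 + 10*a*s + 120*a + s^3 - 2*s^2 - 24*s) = -5*a + s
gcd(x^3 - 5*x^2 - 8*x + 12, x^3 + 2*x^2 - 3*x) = x - 1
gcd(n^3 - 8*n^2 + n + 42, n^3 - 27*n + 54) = n - 3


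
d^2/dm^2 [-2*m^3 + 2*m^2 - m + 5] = 4 - 12*m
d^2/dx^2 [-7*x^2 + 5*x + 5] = -14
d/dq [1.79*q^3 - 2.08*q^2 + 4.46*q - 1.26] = 5.37*q^2 - 4.16*q + 4.46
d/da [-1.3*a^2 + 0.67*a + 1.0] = 0.67 - 2.6*a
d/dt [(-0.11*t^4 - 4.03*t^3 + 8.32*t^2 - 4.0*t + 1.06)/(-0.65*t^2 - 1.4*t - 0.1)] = (0.143*t^5 + 3.0815*t^4 + 11.328*t^3 - 13.039*t^2 - 0.286*t + 1.884)/(0.4225*t^4 + 1.82*t^3 + 2.09*t^2 + 0.28*t + 0.01)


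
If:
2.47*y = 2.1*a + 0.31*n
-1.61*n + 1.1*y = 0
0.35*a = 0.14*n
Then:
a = 0.00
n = 0.00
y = 0.00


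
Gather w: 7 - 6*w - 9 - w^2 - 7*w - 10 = -w^2 - 13*w - 12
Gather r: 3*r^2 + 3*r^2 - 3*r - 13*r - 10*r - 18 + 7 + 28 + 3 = 6*r^2 - 26*r + 20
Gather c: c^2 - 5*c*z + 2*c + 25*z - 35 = c^2 + c*(2 - 5*z) + 25*z - 35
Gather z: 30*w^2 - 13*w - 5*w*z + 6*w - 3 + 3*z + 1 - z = 30*w^2 - 7*w + z*(2 - 5*w) - 2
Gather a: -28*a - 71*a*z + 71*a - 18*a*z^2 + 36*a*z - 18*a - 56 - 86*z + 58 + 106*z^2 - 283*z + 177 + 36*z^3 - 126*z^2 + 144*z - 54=a*(-18*z^2 - 35*z + 25) + 36*z^3 - 20*z^2 - 225*z + 125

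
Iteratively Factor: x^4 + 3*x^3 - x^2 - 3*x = (x + 1)*(x^3 + 2*x^2 - 3*x) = (x - 1)*(x + 1)*(x^2 + 3*x) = x*(x - 1)*(x + 1)*(x + 3)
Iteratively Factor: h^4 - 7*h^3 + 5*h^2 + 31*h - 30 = (h + 2)*(h^3 - 9*h^2 + 23*h - 15) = (h - 5)*(h + 2)*(h^2 - 4*h + 3) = (h - 5)*(h - 3)*(h + 2)*(h - 1)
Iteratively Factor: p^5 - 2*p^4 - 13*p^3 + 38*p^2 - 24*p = (p)*(p^4 - 2*p^3 - 13*p^2 + 38*p - 24) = p*(p - 1)*(p^3 - p^2 - 14*p + 24) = p*(p - 1)*(p + 4)*(p^2 - 5*p + 6) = p*(p - 3)*(p - 1)*(p + 4)*(p - 2)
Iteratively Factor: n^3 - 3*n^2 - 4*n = (n)*(n^2 - 3*n - 4) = n*(n + 1)*(n - 4)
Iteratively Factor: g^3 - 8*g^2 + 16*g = (g)*(g^2 - 8*g + 16) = g*(g - 4)*(g - 4)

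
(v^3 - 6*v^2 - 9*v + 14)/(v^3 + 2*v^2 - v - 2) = (v - 7)/(v + 1)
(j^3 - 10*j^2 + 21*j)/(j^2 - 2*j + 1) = j*(j^2 - 10*j + 21)/(j^2 - 2*j + 1)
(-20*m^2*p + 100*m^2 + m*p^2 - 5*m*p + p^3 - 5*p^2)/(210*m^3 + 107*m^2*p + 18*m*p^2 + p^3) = (-4*m*p + 20*m + p^2 - 5*p)/(42*m^2 + 13*m*p + p^2)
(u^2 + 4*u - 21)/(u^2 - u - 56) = (u - 3)/(u - 8)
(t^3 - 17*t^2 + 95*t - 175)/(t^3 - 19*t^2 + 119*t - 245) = (t - 5)/(t - 7)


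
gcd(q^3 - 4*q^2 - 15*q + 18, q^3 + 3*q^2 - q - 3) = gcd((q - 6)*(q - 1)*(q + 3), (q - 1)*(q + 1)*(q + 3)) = q^2 + 2*q - 3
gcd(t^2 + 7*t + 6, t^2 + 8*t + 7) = t + 1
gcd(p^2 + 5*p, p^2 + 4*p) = p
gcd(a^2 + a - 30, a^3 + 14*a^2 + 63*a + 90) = a + 6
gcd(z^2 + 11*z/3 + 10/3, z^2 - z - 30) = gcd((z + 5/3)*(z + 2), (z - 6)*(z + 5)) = 1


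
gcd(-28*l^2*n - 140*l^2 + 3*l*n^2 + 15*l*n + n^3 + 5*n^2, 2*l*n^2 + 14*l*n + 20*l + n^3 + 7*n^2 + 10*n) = n + 5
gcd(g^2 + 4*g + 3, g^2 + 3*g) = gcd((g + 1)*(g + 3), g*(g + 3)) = g + 3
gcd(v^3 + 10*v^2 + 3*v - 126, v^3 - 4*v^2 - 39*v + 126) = v^2 + 3*v - 18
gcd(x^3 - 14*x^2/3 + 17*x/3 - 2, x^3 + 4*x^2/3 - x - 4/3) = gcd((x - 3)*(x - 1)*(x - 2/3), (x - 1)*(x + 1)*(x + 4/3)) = x - 1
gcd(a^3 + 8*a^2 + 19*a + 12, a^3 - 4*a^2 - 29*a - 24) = a^2 + 4*a + 3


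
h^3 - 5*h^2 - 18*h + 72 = (h - 6)*(h - 3)*(h + 4)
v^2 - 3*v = v*(v - 3)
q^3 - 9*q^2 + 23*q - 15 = (q - 5)*(q - 3)*(q - 1)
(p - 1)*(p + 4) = p^2 + 3*p - 4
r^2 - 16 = (r - 4)*(r + 4)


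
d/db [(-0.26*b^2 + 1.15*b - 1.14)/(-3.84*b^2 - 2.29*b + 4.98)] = (5.0114*b^2 - 11.3448*b + 3.1164)/(14.7456*b^4 + 17.5872*b^3 - 33.0023*b^2 - 22.8084*b + 24.8004)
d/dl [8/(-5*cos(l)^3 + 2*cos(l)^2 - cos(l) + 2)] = 8*(-15*cos(l)^2 + 4*cos(l) - 1)*sin(l)/(5*cos(l)^3 - 2*cos(l)^2 + cos(l) - 2)^2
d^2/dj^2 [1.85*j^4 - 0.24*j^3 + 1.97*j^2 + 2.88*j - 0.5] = 22.2*j^2 - 1.44*j + 3.94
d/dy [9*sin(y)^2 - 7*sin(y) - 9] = (18*sin(y) - 7)*cos(y)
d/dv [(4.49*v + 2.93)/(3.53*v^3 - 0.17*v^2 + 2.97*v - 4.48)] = (-31.6994*v^3 - 30.2654*v^2 + 0.9962*v - 28.8173)/(12.4609*v^6 - 1.2002*v^5 + 20.9971*v^4 - 32.6386*v^3 + 10.3441*v^2 - 26.6112*v + 20.0704)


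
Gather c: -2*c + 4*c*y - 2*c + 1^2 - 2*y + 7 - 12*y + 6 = c*(4*y - 4) - 14*y + 14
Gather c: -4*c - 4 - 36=-4*c - 40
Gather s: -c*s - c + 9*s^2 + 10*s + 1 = -c + 9*s^2 + s*(10 - c) + 1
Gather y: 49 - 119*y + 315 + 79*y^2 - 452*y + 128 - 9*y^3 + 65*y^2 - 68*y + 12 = -9*y^3 + 144*y^2 - 639*y + 504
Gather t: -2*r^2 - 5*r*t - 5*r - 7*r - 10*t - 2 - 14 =-2*r^2 - 12*r + t*(-5*r - 10) - 16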